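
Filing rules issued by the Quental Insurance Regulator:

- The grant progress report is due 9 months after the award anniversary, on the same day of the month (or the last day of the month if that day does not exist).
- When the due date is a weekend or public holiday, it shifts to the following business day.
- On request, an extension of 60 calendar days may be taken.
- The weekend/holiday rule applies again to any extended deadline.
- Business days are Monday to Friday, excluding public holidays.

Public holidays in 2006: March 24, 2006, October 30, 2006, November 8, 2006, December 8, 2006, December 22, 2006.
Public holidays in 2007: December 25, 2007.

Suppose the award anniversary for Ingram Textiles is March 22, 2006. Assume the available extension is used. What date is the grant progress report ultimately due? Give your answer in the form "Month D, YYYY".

February 23, 2007

9 months from March 22, 2006 is December 22, 2006.
December 22, 2006 is a listed holiday, so it moves to the next business day, December 25, 2006 (Monday).
Add the 60 calendar-day extension to December 25, 2006: February 23, 2007.
Since February 23, 2007 is a Friday and not a holiday, the date is unchanged.
So the filing is due February 23, 2007.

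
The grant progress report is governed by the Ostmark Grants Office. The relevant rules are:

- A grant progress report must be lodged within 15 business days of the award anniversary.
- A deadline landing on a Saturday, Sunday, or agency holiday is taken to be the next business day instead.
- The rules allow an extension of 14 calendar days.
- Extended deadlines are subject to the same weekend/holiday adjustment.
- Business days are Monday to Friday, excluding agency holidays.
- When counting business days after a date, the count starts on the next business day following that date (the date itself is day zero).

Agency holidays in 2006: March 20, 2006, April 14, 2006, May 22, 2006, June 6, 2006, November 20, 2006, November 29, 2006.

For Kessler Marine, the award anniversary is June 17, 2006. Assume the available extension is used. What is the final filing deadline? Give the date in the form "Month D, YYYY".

Counting 15 business days after June 17, 2006 (skipping weekends and listed holidays) reaches July 7, 2006.
July 7, 2006 falls on a Friday, which is a business day, so no adjustment is needed.
The 14-calendar-day extension moves the deadline from July 7, 2006 to July 21, 2006.
July 21, 2006 is a Friday and not a listed holiday, so it stands.
Final deadline: July 21, 2006.

July 21, 2006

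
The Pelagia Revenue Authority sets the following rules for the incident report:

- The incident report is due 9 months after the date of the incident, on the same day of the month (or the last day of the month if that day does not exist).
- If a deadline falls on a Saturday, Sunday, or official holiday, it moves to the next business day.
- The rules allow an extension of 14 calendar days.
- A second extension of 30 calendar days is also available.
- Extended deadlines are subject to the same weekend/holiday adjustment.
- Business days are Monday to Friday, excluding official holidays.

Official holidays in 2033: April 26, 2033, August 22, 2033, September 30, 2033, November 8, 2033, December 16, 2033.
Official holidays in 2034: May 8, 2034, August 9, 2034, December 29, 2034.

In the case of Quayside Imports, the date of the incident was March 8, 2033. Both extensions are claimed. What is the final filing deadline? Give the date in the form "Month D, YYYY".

January 23, 2034

9 months after March 8, 2033, on the same day of the month, is December 8, 2033.
December 8, 2033 (Thursday) is already a business day.
With the 14-day extension, December 8, 2033 becomes December 22, 2033.
December 22, 2033 is a Thursday and not a listed holiday, so it stands.
Applying the 30-calendar-day extension: December 22, 2033 + 30 days = January 21, 2034.
January 21, 2034 is a Saturday, so it moves to the next business day, January 23, 2034 (Monday).
Deadline: January 23, 2034.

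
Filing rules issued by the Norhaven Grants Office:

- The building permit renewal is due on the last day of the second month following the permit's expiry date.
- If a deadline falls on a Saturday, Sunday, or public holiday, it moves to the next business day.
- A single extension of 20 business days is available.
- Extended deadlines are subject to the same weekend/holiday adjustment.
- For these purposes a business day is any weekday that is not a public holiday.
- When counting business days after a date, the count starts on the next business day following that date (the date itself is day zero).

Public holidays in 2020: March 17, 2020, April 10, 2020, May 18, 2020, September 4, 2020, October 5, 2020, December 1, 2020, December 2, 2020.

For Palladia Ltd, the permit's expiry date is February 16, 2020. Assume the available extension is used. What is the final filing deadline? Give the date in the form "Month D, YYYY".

May 29, 2020

2 months after February 16, 2020 is April 2020; that month ends on April 30, 2020.
April 30, 2020 (Thursday) is already a business day.
Applying the 20-business-day extension: 20 business days after April 30, 2020 is May 29, 2020.
May 29, 2020 falls on a Friday, which is a business day, so no adjustment is needed.
Final deadline: May 29, 2020.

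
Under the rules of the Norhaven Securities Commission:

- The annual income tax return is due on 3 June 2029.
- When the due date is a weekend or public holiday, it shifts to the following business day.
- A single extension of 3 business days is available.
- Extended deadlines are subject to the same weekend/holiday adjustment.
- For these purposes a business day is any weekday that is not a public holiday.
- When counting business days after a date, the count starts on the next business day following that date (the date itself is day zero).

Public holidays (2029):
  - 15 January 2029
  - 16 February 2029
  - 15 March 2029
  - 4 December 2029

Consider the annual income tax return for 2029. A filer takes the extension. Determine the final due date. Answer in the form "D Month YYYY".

7 June 2029

The statutory due date is 3 June 2029.
3 June 2029 falls on a Sunday. Rolling to the next business day gives 4 June 2029, a Monday.
Counting 3 further business days from 4 June 2029 reaches 7 June 2029.
7 June 2029 falls on a Thursday, which is a business day, so no adjustment is needed.
So the filing is due 7 June 2029.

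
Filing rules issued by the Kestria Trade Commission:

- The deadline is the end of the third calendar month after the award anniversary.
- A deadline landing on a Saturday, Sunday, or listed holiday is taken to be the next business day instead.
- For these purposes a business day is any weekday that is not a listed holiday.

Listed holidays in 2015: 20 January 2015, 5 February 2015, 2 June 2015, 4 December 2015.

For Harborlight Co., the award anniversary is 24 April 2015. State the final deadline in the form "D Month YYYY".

3 months after 24 April 2015 is July 2015; that month ends on 31 July 2015.
31 July 2015 falls on a Friday, which is a business day, so no adjustment is needed.
Deadline: 31 July 2015.

31 July 2015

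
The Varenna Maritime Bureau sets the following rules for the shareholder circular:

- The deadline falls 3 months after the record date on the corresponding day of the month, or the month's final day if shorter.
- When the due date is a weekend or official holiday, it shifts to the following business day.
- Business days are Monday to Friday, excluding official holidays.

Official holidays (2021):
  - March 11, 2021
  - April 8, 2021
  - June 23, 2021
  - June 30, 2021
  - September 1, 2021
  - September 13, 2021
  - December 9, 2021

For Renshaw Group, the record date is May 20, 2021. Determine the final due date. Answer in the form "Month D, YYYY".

Moving 3 months forward from May 20, 2021 on the corresponding day gives August 20, 2021.
Since August 20, 2021 is a Friday and not a holiday, the date is unchanged.
Final deadline: August 20, 2021.

August 20, 2021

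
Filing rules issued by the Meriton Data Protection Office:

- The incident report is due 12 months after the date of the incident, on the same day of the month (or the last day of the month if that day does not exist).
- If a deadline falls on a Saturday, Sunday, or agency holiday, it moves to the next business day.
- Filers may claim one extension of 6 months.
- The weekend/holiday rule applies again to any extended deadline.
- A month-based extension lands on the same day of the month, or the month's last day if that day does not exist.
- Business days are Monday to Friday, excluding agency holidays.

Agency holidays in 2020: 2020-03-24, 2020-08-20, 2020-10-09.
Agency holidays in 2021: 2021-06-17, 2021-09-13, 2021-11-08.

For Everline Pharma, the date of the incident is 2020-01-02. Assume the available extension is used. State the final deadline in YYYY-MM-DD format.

12 months from 2020-01-02 is 2021-01-02.
Because 2021-01-02 is a Saturday, the deadline becomes 2021-01-04 (Monday).
The 6 months extension carries 2021-01-04 to 2021-07-04.
2021-07-04 falls on a Sunday. Rolling to the next business day gives 2021-07-05, a Monday.
Deadline: 2021-07-05.

2021-07-05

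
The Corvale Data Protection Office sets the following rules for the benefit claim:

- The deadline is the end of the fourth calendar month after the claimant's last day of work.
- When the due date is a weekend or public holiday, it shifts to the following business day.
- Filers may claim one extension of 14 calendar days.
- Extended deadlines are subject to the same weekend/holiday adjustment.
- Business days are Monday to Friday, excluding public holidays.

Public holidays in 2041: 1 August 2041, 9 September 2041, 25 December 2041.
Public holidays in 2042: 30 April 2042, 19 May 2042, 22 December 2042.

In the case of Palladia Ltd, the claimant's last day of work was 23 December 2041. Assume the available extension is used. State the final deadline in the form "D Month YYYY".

4 months after 23 December 2041 is April 2042; that month ends on 30 April 2042.
30 April 2042 is a listed holiday; the next business day is 1 May 2042 (Thursday).
Applying the 14-calendar-day extension: 1 May 2042 + 14 days = 15 May 2042.
15 May 2042 is a Thursday and not a listed holiday, so it stands.
So the filing is due 15 May 2042.

15 May 2042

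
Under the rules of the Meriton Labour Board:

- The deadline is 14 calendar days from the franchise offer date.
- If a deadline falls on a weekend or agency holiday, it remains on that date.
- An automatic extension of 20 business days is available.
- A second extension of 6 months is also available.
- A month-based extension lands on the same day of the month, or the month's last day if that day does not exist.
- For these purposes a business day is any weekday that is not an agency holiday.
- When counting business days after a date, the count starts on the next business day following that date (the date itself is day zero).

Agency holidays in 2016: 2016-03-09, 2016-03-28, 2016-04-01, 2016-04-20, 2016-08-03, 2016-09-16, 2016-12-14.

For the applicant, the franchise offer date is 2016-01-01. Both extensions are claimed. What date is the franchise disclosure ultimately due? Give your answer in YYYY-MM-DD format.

2016-08-12

Trigger date 2016-01-01 + 14 calendar days = 2016-01-15.
2016-01-15 is a Friday; no weekend or holiday adjustment applies.
Counting 20 further business days from 2016-01-15 reaches 2016-02-12.
2016-02-12 falls on a Friday. The rules make no weekend/holiday allowance, so it remains 2016-02-12.
The 6 months extension carries 2016-02-12 to 2016-08-12.
2016-08-12 falls on a Friday. The rules make no weekend/holiday allowance, so it remains 2016-08-12.
Final deadline: 2016-08-12.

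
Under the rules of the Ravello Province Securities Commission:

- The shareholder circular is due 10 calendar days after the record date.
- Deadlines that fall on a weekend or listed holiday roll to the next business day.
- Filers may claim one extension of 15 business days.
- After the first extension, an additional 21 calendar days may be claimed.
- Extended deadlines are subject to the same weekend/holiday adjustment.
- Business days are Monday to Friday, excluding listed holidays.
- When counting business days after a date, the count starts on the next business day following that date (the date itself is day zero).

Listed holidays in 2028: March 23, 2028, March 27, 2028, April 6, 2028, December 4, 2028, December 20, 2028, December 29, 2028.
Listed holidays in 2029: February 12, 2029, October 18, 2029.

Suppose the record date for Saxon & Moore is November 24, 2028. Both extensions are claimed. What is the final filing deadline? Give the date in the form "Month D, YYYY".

Trigger date November 24, 2028 + 10 calendar days = December 4, 2028.
Because December 4, 2028 is a listed holiday, the deadline becomes December 5, 2028 (Tuesday).
The 15-business-day extension runs from December 5, 2028 to December 27, 2028.
December 27, 2028 (Wednesday) is already a business day.
Applying the 21-calendar-day extension: December 27, 2028 + 21 days = January 17, 2029.
Since January 17, 2029 is a Wednesday and not a holiday, the date is unchanged.
Final deadline: January 17, 2029.

January 17, 2029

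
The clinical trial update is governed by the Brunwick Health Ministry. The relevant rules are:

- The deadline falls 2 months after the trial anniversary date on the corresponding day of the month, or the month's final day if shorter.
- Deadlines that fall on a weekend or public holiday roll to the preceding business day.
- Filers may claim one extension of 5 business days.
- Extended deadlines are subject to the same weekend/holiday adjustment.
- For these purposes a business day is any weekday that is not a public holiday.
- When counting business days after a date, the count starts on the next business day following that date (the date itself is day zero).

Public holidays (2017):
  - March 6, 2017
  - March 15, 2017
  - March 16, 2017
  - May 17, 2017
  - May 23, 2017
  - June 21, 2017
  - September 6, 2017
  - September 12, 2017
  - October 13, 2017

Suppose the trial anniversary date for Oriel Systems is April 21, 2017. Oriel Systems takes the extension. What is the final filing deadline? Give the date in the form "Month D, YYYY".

June 28, 2017

Moving 2 months forward from April 21, 2017 on the corresponding day gives June 21, 2017.
June 21, 2017 falls on a listed holiday. Rolling to the preceding business day gives June 20, 2017, a Tuesday.
Applying the 5-business-day extension: 5 business days after June 20, 2017 is June 28, 2017.
June 28, 2017 (Wednesday) is already a business day.
Final deadline: June 28, 2017.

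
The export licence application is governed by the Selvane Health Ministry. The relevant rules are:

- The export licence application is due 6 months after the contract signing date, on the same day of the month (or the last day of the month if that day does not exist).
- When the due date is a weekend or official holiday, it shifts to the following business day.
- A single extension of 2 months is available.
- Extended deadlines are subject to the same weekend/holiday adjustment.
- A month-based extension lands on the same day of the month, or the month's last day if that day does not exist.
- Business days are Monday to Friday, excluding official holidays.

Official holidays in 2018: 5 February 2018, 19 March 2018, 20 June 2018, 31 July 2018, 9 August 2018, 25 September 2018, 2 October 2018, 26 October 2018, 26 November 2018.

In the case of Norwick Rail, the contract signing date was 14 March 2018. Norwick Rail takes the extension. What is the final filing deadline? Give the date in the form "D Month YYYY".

14 November 2018

6 months from 14 March 2018 is 14 September 2018.
Since 14 September 2018 is a Friday and not a holiday, the date is unchanged.
Applying the 2 months extension: 2 months after 14 September 2018 is 14 November 2018.
Since 14 November 2018 is a Wednesday and not a holiday, the date is unchanged.
So the filing is due 14 November 2018.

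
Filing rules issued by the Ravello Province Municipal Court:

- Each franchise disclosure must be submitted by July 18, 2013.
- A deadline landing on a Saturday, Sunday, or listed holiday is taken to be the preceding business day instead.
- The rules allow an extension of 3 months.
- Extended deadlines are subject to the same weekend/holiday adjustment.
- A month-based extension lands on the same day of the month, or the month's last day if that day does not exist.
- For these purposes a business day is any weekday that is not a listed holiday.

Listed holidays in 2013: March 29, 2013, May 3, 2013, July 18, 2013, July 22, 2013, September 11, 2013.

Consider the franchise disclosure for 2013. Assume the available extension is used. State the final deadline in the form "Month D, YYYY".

October 17, 2013

Start from the fixed due date, July 18, 2013.
July 18, 2013 is a listed holiday; the preceding business day is July 17, 2013 (Wednesday).
Applying the 3 months extension: 3 months after July 17, 2013 is October 17, 2013.
October 17, 2013 falls on a Thursday, which is a business day, so no adjustment is needed.
So the filing is due October 17, 2013.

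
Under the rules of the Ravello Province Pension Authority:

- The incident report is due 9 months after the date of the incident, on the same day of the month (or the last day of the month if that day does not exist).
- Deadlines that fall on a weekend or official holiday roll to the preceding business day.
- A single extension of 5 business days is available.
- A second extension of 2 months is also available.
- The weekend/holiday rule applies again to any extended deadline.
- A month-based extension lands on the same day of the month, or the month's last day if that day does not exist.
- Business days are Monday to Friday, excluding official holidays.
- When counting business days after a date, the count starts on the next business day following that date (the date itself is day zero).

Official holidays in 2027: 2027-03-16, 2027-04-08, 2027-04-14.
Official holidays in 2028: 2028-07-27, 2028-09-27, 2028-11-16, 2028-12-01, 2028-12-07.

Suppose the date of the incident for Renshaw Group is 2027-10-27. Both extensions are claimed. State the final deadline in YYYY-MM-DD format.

2028-10-03

9 months from 2027-10-27 is 2028-07-27.
2028-07-27 falls on a listed holiday. Rolling to the preceding business day gives 2028-07-26, a Wednesday.
Counting 5 further business days from 2028-07-26 reaches 2028-08-03.
2028-08-03 falls on a Thursday, which is a business day, so no adjustment is needed.
Add 2 months to 2028-08-03: 2028-10-03.
Since 2028-10-03 is a Tuesday and not a holiday, the date is unchanged.
Deadline: 2028-10-03.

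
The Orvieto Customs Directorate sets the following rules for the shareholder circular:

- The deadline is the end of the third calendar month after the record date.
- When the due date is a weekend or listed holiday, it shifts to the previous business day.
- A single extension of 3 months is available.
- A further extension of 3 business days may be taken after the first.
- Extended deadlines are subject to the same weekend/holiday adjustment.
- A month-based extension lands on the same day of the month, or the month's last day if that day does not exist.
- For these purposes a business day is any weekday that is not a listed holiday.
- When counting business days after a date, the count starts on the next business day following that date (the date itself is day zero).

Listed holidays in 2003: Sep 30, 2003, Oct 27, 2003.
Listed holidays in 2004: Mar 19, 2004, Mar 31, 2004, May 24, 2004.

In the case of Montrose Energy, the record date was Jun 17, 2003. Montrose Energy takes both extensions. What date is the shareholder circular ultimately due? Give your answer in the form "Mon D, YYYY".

The third month after Jun 17, 2003 is September 2003, whose last day is Sep 30, 2003.
Because Sep 30, 2003 is a listed holiday, the deadline becomes Sep 29, 2003 (Monday).
Applying the 3 months extension: 3 months after Sep 29, 2003 is Dec 29, 2003.
Dec 29, 2003 (Monday) is already a business day.
Applying the 3-business-day extension: 3 business days after Dec 29, 2003 is Jan 1, 2004.
Jan 1, 2004 is a Thursday and not a listed holiday, so it stands.
The final due date is Jan 1, 2004.

Jan 1, 2004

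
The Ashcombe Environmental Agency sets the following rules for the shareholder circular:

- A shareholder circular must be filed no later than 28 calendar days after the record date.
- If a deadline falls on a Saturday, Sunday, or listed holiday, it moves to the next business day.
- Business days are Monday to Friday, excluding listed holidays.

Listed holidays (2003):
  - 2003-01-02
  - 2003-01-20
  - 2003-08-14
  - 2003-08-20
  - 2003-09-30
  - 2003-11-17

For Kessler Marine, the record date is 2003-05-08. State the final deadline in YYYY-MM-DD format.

2003-06-05

28 calendar days after 2003-05-08 is 2003-06-05.
Since 2003-06-05 is a Thursday and not a holiday, the date is unchanged.
So the filing is due 2003-06-05.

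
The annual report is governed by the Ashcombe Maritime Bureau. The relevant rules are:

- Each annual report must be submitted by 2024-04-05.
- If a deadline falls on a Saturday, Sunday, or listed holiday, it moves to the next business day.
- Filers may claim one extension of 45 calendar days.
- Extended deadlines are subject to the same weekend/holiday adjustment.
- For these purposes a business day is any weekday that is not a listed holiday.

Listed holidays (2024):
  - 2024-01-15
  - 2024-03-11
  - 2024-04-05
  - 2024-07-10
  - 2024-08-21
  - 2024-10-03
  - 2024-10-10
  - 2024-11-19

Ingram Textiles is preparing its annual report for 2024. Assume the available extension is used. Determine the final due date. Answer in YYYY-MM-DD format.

2024-05-23

Start from the fixed due date, 2024-04-05.
Because 2024-04-05 is a listed holiday, the deadline becomes 2024-04-08 (Monday).
With the 45-day extension, 2024-04-08 becomes 2024-05-23.
2024-05-23 (Thursday) is already a business day.
Deadline: 2024-05-23.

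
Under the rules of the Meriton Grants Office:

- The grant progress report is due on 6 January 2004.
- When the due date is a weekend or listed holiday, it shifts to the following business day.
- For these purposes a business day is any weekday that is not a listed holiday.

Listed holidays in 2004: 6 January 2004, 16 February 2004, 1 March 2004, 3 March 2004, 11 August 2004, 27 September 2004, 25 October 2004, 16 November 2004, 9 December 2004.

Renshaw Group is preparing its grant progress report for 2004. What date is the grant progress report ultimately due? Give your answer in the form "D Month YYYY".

7 January 2004

The statutory due date is 6 January 2004.
6 January 2004 falls on a listed holiday. Rolling to the next business day gives 7 January 2004, a Wednesday.
So the filing is due 7 January 2004.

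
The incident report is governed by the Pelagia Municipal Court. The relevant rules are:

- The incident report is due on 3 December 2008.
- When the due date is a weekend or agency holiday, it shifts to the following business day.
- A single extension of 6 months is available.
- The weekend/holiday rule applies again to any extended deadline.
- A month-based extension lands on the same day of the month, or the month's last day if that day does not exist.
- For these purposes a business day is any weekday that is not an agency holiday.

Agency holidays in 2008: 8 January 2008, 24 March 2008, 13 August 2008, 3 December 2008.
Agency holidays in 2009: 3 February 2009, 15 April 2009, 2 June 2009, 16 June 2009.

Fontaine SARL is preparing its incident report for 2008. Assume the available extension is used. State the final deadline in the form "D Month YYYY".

The statutory due date is 3 December 2008.
Because 3 December 2008 is a listed holiday, the deadline becomes 4 December 2008 (Thursday).
Applying the 6 months extension: 6 months after 4 December 2008 is 4 June 2009.
4 June 2009 is a Thursday and not a listed holiday, so it stands.
Final deadline: 4 June 2009.

4 June 2009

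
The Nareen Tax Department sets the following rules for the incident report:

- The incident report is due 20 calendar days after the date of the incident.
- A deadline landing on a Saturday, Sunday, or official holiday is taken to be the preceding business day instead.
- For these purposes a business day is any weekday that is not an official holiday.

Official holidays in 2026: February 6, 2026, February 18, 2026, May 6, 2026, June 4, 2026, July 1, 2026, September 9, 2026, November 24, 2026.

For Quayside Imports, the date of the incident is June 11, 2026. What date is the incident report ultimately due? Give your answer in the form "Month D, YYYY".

Trigger date June 11, 2026 + 20 calendar days = July 1, 2026.
July 1, 2026 is a listed holiday, so it moves to the preceding business day, June 30, 2026 (Tuesday).
Final deadline: June 30, 2026.

June 30, 2026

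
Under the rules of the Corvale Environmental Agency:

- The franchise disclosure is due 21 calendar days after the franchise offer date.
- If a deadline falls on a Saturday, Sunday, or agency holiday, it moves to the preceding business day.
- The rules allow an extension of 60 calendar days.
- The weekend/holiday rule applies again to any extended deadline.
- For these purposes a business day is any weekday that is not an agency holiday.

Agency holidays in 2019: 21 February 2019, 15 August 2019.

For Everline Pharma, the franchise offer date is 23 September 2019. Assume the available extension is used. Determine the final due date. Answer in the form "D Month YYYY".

21 calendar days after 23 September 2019 is 14 October 2019.
Since 14 October 2019 is a Monday and not a holiday, the date is unchanged.
Applying the 60-calendar-day extension: 14 October 2019 + 60 days = 13 December 2019.
13 December 2019 (Friday) is already a business day.
So the filing is due 13 December 2019.

13 December 2019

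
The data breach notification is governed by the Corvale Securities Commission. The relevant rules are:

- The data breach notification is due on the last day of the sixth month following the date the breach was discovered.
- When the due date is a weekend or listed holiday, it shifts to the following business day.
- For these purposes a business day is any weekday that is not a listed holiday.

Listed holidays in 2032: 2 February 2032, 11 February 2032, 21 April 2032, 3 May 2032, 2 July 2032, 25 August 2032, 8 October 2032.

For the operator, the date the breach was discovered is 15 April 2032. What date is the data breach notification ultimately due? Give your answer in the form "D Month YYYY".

1 November 2032

6 months after 15 April 2032 falls in October 2032; the last day of that month is 31 October 2032.
Because 31 October 2032 is a Sunday, the deadline becomes 1 November 2032 (Monday).
The final due date is 1 November 2032.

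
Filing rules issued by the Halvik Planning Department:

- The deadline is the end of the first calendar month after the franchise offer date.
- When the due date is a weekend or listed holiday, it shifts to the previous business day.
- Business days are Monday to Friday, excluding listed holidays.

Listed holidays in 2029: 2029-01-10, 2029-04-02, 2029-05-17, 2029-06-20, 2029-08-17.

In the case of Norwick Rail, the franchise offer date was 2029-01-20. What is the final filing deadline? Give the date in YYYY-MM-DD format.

2029-02-28

1 month after 2029-01-20 is February 2029; that month ends on 2029-02-28.
Since 2029-02-28 is a Wednesday and not a holiday, the date is unchanged.
So the filing is due 2029-02-28.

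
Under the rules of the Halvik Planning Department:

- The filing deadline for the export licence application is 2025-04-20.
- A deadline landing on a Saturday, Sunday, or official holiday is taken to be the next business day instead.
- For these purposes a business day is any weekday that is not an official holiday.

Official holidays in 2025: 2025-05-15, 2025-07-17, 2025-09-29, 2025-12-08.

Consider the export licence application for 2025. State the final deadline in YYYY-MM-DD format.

2025-04-21

Start from the fixed due date, 2025-04-20.
2025-04-20 is a Sunday, so it moves to the next business day, 2025-04-21 (Monday).
Final deadline: 2025-04-21.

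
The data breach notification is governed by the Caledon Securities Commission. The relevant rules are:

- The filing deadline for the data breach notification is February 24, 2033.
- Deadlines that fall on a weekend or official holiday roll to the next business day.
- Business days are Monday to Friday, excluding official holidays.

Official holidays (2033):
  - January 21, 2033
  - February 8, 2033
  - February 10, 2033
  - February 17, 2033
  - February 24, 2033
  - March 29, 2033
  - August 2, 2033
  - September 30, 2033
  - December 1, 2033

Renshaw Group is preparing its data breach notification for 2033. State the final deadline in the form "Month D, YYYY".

Start from the fixed due date, February 24, 2033.
February 24, 2033 is a listed holiday, so it moves to the next business day, February 25, 2033 (Friday).
Deadline: February 25, 2033.

February 25, 2033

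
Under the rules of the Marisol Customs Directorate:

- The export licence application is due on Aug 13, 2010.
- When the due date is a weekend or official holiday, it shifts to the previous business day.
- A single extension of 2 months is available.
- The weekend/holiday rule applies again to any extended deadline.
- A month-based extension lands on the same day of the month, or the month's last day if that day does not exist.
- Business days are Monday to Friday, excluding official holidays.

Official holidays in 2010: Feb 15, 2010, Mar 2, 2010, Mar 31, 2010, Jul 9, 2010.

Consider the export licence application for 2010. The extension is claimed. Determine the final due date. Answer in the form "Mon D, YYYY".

The statutory due date is Aug 13, 2010.
Aug 13, 2010 falls on a Friday, which is a business day, so no adjustment is needed.
Add 2 months to Aug 13, 2010: Oct 13, 2010.
Since Oct 13, 2010 is a Wednesday and not a holiday, the date is unchanged.
The final due date is Oct 13, 2010.

Oct 13, 2010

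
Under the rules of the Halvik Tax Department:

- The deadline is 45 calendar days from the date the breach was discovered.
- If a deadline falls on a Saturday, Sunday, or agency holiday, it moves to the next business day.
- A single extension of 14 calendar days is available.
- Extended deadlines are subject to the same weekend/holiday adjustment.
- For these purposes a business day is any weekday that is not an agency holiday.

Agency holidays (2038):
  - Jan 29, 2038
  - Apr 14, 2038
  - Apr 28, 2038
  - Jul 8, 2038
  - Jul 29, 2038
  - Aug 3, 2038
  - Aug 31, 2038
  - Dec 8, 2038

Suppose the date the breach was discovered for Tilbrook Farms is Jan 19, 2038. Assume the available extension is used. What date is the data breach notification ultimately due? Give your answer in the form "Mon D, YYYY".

Adding 45 calendar days to Jan 19, 2038 gives Mar 5, 2038.
Mar 5, 2038 falls on a Friday, which is a business day, so no adjustment is needed.
The 14-calendar-day extension moves the deadline from Mar 5, 2038 to Mar 19, 2038.
Mar 19, 2038 (Friday) is already a business day.
Deadline: Mar 19, 2038.

Mar 19, 2038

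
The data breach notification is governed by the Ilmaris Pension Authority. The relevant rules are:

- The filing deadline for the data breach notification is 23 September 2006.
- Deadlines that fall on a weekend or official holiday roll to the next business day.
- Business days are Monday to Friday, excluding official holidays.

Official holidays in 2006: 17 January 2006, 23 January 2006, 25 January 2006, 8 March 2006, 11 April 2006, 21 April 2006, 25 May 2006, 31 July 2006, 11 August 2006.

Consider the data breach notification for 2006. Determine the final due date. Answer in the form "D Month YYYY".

The stated deadline is 23 September 2006.
23 September 2006 is a Saturday; the next business day is 25 September 2006 (Monday).
Deadline: 25 September 2006.

25 September 2006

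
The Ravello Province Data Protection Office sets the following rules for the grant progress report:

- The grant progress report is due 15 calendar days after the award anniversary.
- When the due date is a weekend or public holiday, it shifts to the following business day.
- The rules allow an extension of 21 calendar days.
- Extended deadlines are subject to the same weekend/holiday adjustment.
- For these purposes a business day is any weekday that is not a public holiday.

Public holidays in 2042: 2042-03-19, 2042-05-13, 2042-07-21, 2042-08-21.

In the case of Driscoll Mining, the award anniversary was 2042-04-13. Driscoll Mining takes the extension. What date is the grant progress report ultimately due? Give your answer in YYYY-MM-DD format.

15 calendar days after 2042-04-13 is 2042-04-28.
2042-04-28 is a Monday and not a listed holiday, so it stands.
The 21-calendar-day extension moves the deadline from 2042-04-28 to 2042-05-19.
Since 2042-05-19 is a Monday and not a holiday, the date is unchanged.
So the filing is due 2042-05-19.

2042-05-19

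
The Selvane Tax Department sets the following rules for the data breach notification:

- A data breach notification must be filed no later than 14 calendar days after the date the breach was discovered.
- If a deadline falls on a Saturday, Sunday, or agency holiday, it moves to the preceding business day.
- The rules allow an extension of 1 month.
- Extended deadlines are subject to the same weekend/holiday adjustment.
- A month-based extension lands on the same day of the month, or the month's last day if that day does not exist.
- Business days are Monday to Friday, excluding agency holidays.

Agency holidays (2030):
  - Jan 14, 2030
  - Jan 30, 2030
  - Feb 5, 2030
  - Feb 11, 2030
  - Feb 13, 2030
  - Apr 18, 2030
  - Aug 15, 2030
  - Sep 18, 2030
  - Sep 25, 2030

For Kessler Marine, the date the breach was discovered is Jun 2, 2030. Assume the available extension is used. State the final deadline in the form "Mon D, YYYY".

From Jun 2, 2030, 14 calendar days later is Jun 16, 2030.
Jun 16, 2030 is a Sunday; the preceding business day is Jun 14, 2030 (Friday).
The 1 month extension carries Jun 14, 2030 to Jul 14, 2030.
Jul 14, 2030 falls on a Sunday. Rolling to the preceding business day gives Jul 12, 2030, a Friday.
The final due date is Jul 12, 2030.

Jul 12, 2030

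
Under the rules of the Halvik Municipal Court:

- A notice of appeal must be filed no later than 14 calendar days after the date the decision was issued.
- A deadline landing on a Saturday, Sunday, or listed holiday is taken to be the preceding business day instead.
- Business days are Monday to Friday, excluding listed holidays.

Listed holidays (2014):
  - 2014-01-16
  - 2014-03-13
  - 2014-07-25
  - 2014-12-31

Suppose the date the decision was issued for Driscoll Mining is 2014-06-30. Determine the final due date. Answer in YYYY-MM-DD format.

2014-07-14

14 calendar days after 2014-06-30 is 2014-07-14.
2014-07-14 is a Monday and not a listed holiday, so it stands.
Deadline: 2014-07-14.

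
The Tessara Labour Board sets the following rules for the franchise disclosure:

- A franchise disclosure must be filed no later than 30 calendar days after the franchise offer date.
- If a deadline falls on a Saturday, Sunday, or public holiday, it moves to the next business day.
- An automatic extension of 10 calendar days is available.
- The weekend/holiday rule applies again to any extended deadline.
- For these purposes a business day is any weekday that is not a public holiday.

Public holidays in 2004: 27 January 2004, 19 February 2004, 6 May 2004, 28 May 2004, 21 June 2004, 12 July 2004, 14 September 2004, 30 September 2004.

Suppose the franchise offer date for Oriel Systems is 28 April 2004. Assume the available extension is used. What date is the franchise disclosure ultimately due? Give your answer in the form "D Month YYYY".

10 June 2004

Adding 30 calendar days to 28 April 2004 gives 28 May 2004.
28 May 2004 falls on a listed holiday. Rolling to the next business day gives 31 May 2004, a Monday.
The 10-calendar-day extension moves the deadline from 31 May 2004 to 10 June 2004.
10 June 2004 is a Thursday and not a listed holiday, so it stands.
So the filing is due 10 June 2004.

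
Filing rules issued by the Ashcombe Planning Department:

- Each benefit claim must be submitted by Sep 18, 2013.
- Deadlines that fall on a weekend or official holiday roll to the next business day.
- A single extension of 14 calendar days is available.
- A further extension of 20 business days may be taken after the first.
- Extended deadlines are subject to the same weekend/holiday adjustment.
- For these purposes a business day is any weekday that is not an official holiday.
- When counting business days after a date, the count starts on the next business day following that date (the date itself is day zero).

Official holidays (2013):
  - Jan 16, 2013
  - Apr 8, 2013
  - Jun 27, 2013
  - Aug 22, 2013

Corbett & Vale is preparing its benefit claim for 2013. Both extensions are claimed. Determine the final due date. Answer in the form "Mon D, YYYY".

The statutory due date is Sep 18, 2013.
Sep 18, 2013 is a Wednesday and not a listed holiday, so it stands.
Add the 14 calendar-day extension to Sep 18, 2013: Oct 2, 2013.
Oct 2, 2013 falls on a Wednesday, which is a business day, so no adjustment is needed.
Applying the 20-business-day extension: 20 business days after Oct 2, 2013 is Oct 30, 2013.
Since Oct 30, 2013 is a Wednesday and not a holiday, the date is unchanged.
The final due date is Oct 30, 2013.

Oct 30, 2013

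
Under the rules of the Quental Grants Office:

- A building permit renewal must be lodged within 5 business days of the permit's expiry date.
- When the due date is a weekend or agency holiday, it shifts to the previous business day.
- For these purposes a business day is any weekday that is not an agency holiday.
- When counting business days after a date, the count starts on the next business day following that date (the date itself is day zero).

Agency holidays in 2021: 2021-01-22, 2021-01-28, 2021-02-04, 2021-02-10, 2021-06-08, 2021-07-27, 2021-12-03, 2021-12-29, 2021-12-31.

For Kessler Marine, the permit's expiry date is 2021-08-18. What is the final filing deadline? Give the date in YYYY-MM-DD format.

2021-08-25

5 business days after 2021-08-18, excluding weekends and holidays, is 2021-08-25.
Since 2021-08-25 is a Wednesday and not a holiday, the date is unchanged.
So the filing is due 2021-08-25.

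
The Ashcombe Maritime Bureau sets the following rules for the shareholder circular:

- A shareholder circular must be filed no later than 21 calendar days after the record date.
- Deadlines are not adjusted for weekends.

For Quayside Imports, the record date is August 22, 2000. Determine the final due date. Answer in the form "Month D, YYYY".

September 12, 2000

21 calendar days after August 22, 2000 is September 12, 2000.
No adjustment is made for weekends or holidays, so September 12, 2000 stands.
Final deadline: September 12, 2000.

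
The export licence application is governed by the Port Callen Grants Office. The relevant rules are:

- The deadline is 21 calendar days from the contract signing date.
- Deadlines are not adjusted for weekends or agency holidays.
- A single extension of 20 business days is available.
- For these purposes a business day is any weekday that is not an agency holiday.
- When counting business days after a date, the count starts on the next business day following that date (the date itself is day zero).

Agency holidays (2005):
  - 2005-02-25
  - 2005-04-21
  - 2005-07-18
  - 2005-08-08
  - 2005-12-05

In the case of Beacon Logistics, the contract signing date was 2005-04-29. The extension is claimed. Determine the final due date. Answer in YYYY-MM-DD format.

From 2005-04-29, 21 calendar days later is 2005-05-20.
No adjustment is made for weekends or holidays, so 2005-05-20 stands.
Applying the 20-business-day extension: 20 business days after 2005-05-20 is 2005-06-17.
2005-06-17 is a Friday; no weekend or holiday adjustment applies.
The final due date is 2005-06-17.

2005-06-17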